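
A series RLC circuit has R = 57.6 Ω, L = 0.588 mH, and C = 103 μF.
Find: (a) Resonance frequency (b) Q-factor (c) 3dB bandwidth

Step 1 — Resonance condition Im(Z)=0 gives ω₀ = 1/√(LC).
Step 2 — ω₀ = 1/√(0.000588·0.000103) = 4063 rad/s.
Step 3 — f₀ = ω₀/(2π) = 646.7 Hz.
Step 4 — Series Q: Q = ω₀L/R = 4063·0.000588/57.6 = 0.04148.
Step 5 — 3dB bandwidth: Δω = ω₀/Q = 9.796e+04 rad/s; BW = Δω/(2π) = 1.559e+04 Hz.

(a) f₀ = 646.7 Hz  (b) Q = 0.04148  (c) BW = 1.559e+04 Hz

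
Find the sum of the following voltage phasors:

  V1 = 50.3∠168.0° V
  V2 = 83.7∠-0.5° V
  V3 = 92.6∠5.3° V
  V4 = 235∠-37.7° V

Step 1 — Convert each phasor to rectangular form:
  V1 = 50.3·(cos(168.0°) + j·sin(168.0°)) = -49.2 + j10.46 V
  V2 = 83.7·(cos(-0.5°) + j·sin(-0.5°)) = 83.7 - j0.7304 V
  V3 = 92.6·(cos(5.3°) + j·sin(5.3°)) = 92.2 + j8.554 V
  V4 = 235·(cos(-37.7°) + j·sin(-37.7°)) = 185.9 - j143.7 V
Step 2 — Sum components: V_total = 312.6 - j125.4 V.
Step 3 — Convert to polar: |V_total| = 336.9 V, ∠V_total = -21.9°.

V_total = 336.9∠-21.9° V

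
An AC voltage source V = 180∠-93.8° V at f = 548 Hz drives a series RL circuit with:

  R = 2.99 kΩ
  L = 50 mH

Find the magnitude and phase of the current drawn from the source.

Step 1 — Angular frequency: ω = 2π·f = 2π·548 = 3443 rad/s.
Step 2 — Component impedances:
  R: Z = R = 2990 Ω
  L: Z = jωL = j·3443·0.05 = 0 + j172.2 Ω
Step 3 — Series combination: Z_total = R + L = 2990 + j172.2 Ω = 2995∠3.3° Ω.
Step 4 — Source phasor: V = 180∠-93.8° V = -11.93 - j179.6 V.
Step 5 — Ohm's law: I = V / Z_total = (-11.93 - j179.6) / (2990 + j172.2) = -0.007424 - j0.05964 A.
Step 6 — Convert to polar: |I| = 0.0601 A, ∠I = -97.1°.

I = 0.0601∠-97.1° A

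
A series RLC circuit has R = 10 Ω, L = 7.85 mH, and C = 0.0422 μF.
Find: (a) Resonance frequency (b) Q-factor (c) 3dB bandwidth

Step 1 — Resonance: ω₀ = 1/√(LC) = 1/√(0.00785·4.22e-08) = 5.494e+04 rad/s.
Step 2 — f₀ = ω₀/(2π) = 8744 Hz.
Step 3 — Series Q: Q = ω₀L/R = 5.494e+04·0.00785/10 = 43.13.
Step 4 — Bandwidth: Δω = ω₀/Q = 1274 rad/s; BW = Δω/(2π) = 202.7 Hz.

(a) f₀ = 8744 Hz  (b) Q = 43.13  (c) BW = 202.7 Hz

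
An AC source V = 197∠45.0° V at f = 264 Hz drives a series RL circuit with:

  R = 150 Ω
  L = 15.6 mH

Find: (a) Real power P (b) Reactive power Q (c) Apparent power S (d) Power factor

Step 1 — Angular frequency: ω = 2π·f = 2π·264 = 1659 rad/s.
Step 2 — Component impedances:
  R: Z = R = 150 Ω
  L: Z = jωL = j·1659·0.0156 = 0 + j25.88 Ω
Step 3 — Series combination: Z_total = R + L = 150 + j25.88 Ω = 152.2∠9.8° Ω.
Step 4 — Source phasor: V = 197∠45.0° V = 139.3 + j139.3 V.
Step 5 — Current: I = V / Z = 1.057 + j0.7463 A = 1.294∠35.2° A.
Step 6 — Complex power: S = V·I* = 251.2 + j43.34 VA.
Step 7 — Real power: P = Re(S) = 251.2 W.
Step 8 — Reactive power: Q = Im(S) = 43.34 VAR.
Step 9 — Apparent power: |S| = 255 VA.
Step 10 — Power factor: PF = P/|S| = 0.9854 (lagging).

(a) P = 251.2 W  (b) Q = 43.34 VAR  (c) S = 255 VA  (d) PF = 0.9854 (lagging)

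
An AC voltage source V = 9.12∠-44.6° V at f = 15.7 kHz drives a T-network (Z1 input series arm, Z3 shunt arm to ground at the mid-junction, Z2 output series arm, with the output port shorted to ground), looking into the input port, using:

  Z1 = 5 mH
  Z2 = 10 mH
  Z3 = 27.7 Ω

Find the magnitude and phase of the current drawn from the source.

Step 1 — Angular frequency: ω = 2π·f = 2π·1.57e+04 = 9.865e+04 rad/s.
Step 2 — Component impedances:
  Z1: Z = jωL = j·9.865e+04·0.005 = 0 + j493.2 Ω
  Z2: Z = jωL = j·9.865e+04·0.01 = 0 + j986.5 Ω
  Z3: Z = R = 27.7 Ω
Step 3 — With the output port shorted to ground, the output series arm Z2 runs from the junction to ground; the shunt arm Z3 also runs from the junction to ground. They appear in parallel: Z3 || Z2 = 27.68 + j0.7772 Ω.
Step 4 — Series with input arm Z1: Z_in = Z1 + (Z3 || Z2) = 27.68 + j494 Ω = 494.8∠86.8° Ω.
Step 5 — Source phasor: V = 9.12∠-44.6° V = 6.494 - j6.404 V.
Step 6 — Ohm's law: I = V / Z_total = (6.494 - j6.404) / (27.68 + j494) = -0.01219 - j0.01383 A.
Step 7 — Convert to polar: |I| = 0.01843 A, ∠I = -131.4°.

I = 0.01843∠-131.4° A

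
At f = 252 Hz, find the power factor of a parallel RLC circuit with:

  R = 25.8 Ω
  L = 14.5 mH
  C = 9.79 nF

Step 1 — Angular frequency: ω = 2π·f = 2π·252 = 1583 rad/s.
Step 2 — Component impedances:
  R: Z = R = 25.8 Ω
  L: Z = jωL = j·1583·0.0145 = 0 + j22.96 Ω
  C: Z = 1/(jωC) = -j/(ω·C) = 0 - j6.451e+04 Ω
Step 3 — Parallel combination: 1/Z_total = 1/R + 1/L + 1/C; Z_total = 11.41 + j12.81 Ω = 17.15∠48.3° Ω.
Step 4 — Power factor: PF = cos(φ) = Re(Z)/|Z| = 11.406/17.155 = 0.6649.
Step 5 — Type: Im(Z) = 12.81 ⇒ lagging (phase φ = 48.3°).

PF = 0.6649 (lagging, φ = 48.3°)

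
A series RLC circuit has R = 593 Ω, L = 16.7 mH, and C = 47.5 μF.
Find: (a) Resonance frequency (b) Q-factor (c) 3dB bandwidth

Step 1 — Resonance: ω₀ = 1/√(LC) = 1/√(0.0167·4.75e-05) = 1123 rad/s.
Step 2 — f₀ = ω₀/(2π) = 178.7 Hz.
Step 3 — Series Q: Q = ω₀L/R = 1123·0.0167/593 = 0.03162.
Step 4 — Bandwidth: Δω = ω₀/Q = 3.551e+04 rad/s; BW = Δω/(2π) = 5651 Hz.

(a) f₀ = 178.7 Hz  (b) Q = 0.03162  (c) BW = 5651 Hz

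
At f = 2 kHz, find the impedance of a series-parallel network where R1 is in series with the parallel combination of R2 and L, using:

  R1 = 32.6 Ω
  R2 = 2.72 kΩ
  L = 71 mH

Step 1 — Angular frequency: ω = 2π·f = 2π·2000 = 1.257e+04 rad/s.
Step 2 — Component impedances:
  R1: Z = R = 32.6 Ω
  R2: Z = R = 2720 Ω
  L: Z = jωL = j·1.257e+04·0.071 = 0 + j892.2 Ω
Step 3 — Parallel branch: R2 || L = 1/(1/R2 + 1/L) = 264.2 + j805.5 Ω.
Step 4 — Series with R1: Z_total = R1 + (R2 || L) = 296.8 + j805.5 Ω = 858.5∠69.8° Ω.

Z = 296.8 + j805.5 Ω = 858.5∠69.8° Ω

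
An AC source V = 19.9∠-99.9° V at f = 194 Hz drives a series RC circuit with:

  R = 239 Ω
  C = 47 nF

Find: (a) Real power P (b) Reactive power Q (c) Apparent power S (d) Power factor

Step 1 — Angular frequency: ω = 2π·f = 2π·194 = 1219 rad/s.
Step 2 — Component impedances:
  R: Z = R = 239 Ω
  C: Z = 1/(jωC) = -j/(ω·C) = 0 - j1.746e+04 Ω
Step 3 — Series combination: Z_total = R + C = 239 - j1.746e+04 Ω = 1.746e+04∠-89.2° Ω.
Step 4 — Source phasor: V = 19.9∠-99.9° V = -3.421 - j19.6 V.
Step 5 — Current: I = V / Z = 0.00112 - j0.0002113 A = 0.00114∠-10.7° A.
Step 6 — Complex power: S = V·I* = 0.0003106 - j0.02268 VA.
Step 7 — Real power: P = Re(S) = 0.0003106 W.
Step 8 — Reactive power: Q = Im(S) = -0.02268 VAR.
Step 9 — Apparent power: |S| = 0.02269 VA.
Step 10 — Power factor: PF = P/|S| = 0.01369 (leading).

(a) P = 0.0003106 W  (b) Q = -0.02268 VAR  (c) S = 0.02269 VA  (d) PF = 0.01369 (leading)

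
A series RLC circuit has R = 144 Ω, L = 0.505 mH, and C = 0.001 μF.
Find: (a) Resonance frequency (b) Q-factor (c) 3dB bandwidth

Step 1 — Resonance: ω₀ = 1/√(LC) = 1/√(0.000505·1e-09) = 1.407e+06 rad/s.
Step 2 — f₀ = ω₀/(2π) = 2.24e+05 Hz.
Step 3 — Series Q: Q = ω₀L/R = 1.407e+06·0.000505/144 = 4.935.
Step 4 — Bandwidth: Δω = ω₀/Q = 2.851e+05 rad/s; BW = Δω/(2π) = 4.538e+04 Hz.

(a) f₀ = 2.24e+05 Hz  (b) Q = 4.935  (c) BW = 4.538e+04 Hz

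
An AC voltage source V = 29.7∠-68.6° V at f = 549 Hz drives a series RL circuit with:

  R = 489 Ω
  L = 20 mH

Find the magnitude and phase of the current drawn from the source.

Step 1 — Angular frequency: ω = 2π·f = 2π·549 = 3449 rad/s.
Step 2 — Component impedances:
  R: Z = R = 489 Ω
  L: Z = jωL = j·3449·0.02 = 0 + j68.99 Ω
Step 3 — Series combination: Z_total = R + L = 489 + j68.99 Ω = 493.8∠8.0° Ω.
Step 4 — Source phasor: V = 29.7∠-68.6° V = 10.84 - j27.65 V.
Step 5 — Ohm's law: I = V / Z_total = (10.84 - j27.65) / (489 + j68.99) = 0.01391 - j0.05851 A.
Step 6 — Convert to polar: |I| = 0.06014 A, ∠I = -76.6°.

I = 0.06014∠-76.6° A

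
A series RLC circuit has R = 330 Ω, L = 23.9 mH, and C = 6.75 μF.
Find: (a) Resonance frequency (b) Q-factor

Step 1 — Resonance condition Im(Z)=0 gives ω₀ = 1/√(LC).
Step 2 — ω₀ = 1/√(0.0239·6.75e-06) = 2490 rad/s.
Step 3 — f₀ = ω₀/(2π) = 396.3 Hz.
Step 4 — Series Q: Q = ω₀L/R = 2490·0.0239/330 = 0.1803.

(a) f₀ = 396.3 Hz  (b) Q = 0.1803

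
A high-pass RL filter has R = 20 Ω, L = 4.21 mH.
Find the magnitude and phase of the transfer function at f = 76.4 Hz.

Step 1 — Angular frequency: ω = 2π·76.4 = 480 rad/s.
Step 2 — Transfer function: H(jω) = jωL/(R + jωL).
Step 3 — Numerator jωL = j·2.021; denominator R + jωL = 20 + j2.021.
Step 4 — H = 0.01011 + j0.1.
Step 5 — Magnitude: |H| = 0.1005 (-20.0 dB); phase: φ = 84.2°.

|H| = 0.1005 (-20.0 dB), φ = 84.2°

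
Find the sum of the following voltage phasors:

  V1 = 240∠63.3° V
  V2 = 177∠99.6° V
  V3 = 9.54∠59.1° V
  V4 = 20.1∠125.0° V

Step 1 — Convert each phasor to rectangular form:
  V1 = 240·(cos(63.3°) + j·sin(63.3°)) = 107.8 + j214.4 V
  V2 = 177·(cos(99.6°) + j·sin(99.6°)) = -29.52 + j174.5 V
  V3 = 9.54·(cos(59.1°) + j·sin(59.1°)) = 4.899 + j8.186 V
  V4 = 20.1·(cos(125.0°) + j·sin(125.0°)) = -11.53 + j16.46 V
Step 2 — Sum components: V_total = 71.69 + j413.6 V.
Step 3 — Convert to polar: |V_total| = 419.7 V, ∠V_total = 80.2°.

V_total = 419.7∠80.2° V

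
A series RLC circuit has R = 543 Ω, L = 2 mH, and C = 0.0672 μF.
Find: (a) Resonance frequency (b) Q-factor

Step 1 — Resonance condition Im(Z)=0 gives ω₀ = 1/√(LC).
Step 2 — ω₀ = 1/√(0.002·6.72e-08) = 8.626e+04 rad/s.
Step 3 — f₀ = ω₀/(2π) = 1.373e+04 Hz.
Step 4 — Series Q: Q = ω₀L/R = 8.626e+04·0.002/543 = 0.3177.

(a) f₀ = 1.373e+04 Hz  (b) Q = 0.3177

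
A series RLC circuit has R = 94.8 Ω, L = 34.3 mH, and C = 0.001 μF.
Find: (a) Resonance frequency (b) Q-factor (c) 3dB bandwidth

Step 1 — Resonance: ω₀ = 1/√(LC) = 1/√(0.0343·1e-09) = 1.707e+05 rad/s.
Step 2 — f₀ = ω₀/(2π) = 2.718e+04 Hz.
Step 3 — Series Q: Q = ω₀L/R = 1.707e+05·0.0343/94.8 = 61.78.
Step 4 — Bandwidth: Δω = ω₀/Q = 2764 rad/s; BW = Δω/(2π) = 439.9 Hz.

(a) f₀ = 2.718e+04 Hz  (b) Q = 61.78  (c) BW = 439.9 Hz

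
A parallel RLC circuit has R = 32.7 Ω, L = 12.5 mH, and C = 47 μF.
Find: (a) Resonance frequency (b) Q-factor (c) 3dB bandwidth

Step 1 — Resonance: ω₀ = 1/√(LC) = 1/√(0.0125·4.7e-05) = 1305 rad/s.
Step 2 — f₀ = ω₀/(2π) = 207.6 Hz.
Step 3 — Parallel Q: Q = R/(ω₀L) = 32.7/(1305·0.0125) = 2.005.
Step 4 — Bandwidth: Δω = ω₀/Q = 650.7 rad/s; BW = Δω/(2π) = 103.6 Hz.

(a) f₀ = 207.6 Hz  (b) Q = 2.005  (c) BW = 103.6 Hz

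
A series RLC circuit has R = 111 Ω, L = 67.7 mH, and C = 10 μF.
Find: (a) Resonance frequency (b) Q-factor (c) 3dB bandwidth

Step 1 — Resonance condition Im(Z)=0 gives ω₀ = 1/√(LC).
Step 2 — ω₀ = 1/√(0.0677·1e-05) = 1215 rad/s.
Step 3 — f₀ = ω₀/(2π) = 193.4 Hz.
Step 4 — Series Q: Q = ω₀L/R = 1215·0.0677/111 = 0.7413.
Step 5 — 3dB bandwidth: Δω = ω₀/Q = 1640 rad/s; BW = Δω/(2π) = 260.9 Hz.

(a) f₀ = 193.4 Hz  (b) Q = 0.7413  (c) BW = 260.9 Hz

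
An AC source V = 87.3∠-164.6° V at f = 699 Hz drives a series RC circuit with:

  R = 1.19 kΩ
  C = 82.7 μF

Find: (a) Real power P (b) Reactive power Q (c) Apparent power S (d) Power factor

Step 1 — Angular frequency: ω = 2π·f = 2π·699 = 4392 rad/s.
Step 2 — Component impedances:
  R: Z = R = 1190 Ω
  C: Z = 1/(jωC) = -j/(ω·C) = 0 - j2.753 Ω
Step 3 — Series combination: Z_total = R + C = 1190 - j2.753 Ω = 1190∠-0.1° Ω.
Step 4 — Source phasor: V = 87.3∠-164.6° V = -84.17 - j23.18 V.
Step 5 — Current: I = V / Z = -0.07068 - j0.01965 A = 0.07336∠-164.5° A.
Step 6 — Complex power: S = V·I* = 6.404 - j0.01482 VA.
Step 7 — Real power: P = Re(S) = 6.404 W.
Step 8 — Reactive power: Q = Im(S) = -0.01482 VAR.
Step 9 — Apparent power: |S| = 6.404 VA.
Step 10 — Power factor: PF = P/|S| = 1 (leading).

(a) P = 6.404 W  (b) Q = -0.01482 VAR  (c) S = 6.404 VA  (d) PF = 1 (leading)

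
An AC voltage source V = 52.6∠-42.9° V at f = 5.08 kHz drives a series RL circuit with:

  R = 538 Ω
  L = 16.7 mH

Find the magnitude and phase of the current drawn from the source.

Step 1 — Angular frequency: ω = 2π·f = 2π·5080 = 3.192e+04 rad/s.
Step 2 — Component impedances:
  R: Z = R = 538 Ω
  L: Z = jωL = j·3.192e+04·0.0167 = 0 + j533 Ω
Step 3 — Series combination: Z_total = R + L = 538 + j533 Ω = 757.3∠44.7° Ω.
Step 4 — Source phasor: V = 52.6∠-42.9° V = 38.53 - j35.81 V.
Step 5 — Ohm's law: I = V / Z_total = (38.53 - j35.81) / (538 + j533) = 0.002866 - j0.06939 A.
Step 6 — Convert to polar: |I| = 0.06945 A, ∠I = -87.6°.

I = 0.06945∠-87.6° A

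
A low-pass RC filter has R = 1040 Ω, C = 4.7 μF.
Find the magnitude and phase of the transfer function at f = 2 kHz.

Step 1 — Angular frequency: ω = 2π·2000 = 1.257e+04 rad/s.
Step 2 — Transfer function: H(jω) = 1/(1 + jωRC).
Step 3 — Denominator: 1 + jωRC = 1 + j·1.257e+04·1040·4.7e-06 = 1 + j61.42.
Step 4 — H = 0.000265 - j0.01628.
Step 5 — Magnitude: |H| = 0.01628 (-35.8 dB); phase: φ = -89.1°.

|H| = 0.01628 (-35.8 dB), φ = -89.1°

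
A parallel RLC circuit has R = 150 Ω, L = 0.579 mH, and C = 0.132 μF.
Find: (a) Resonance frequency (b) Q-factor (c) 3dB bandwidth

Step 1 — Resonance: ω₀ = 1/√(LC) = 1/√(0.000579·1.32e-07) = 1.144e+05 rad/s.
Step 2 — f₀ = ω₀/(2π) = 1.821e+04 Hz.
Step 3 — Parallel Q: Q = R/(ω₀L) = 150/(1.144e+05·0.000579) = 2.265.
Step 4 — Bandwidth: Δω = ω₀/Q = 5.051e+04 rad/s; BW = Δω/(2π) = 8038 Hz.

(a) f₀ = 1.821e+04 Hz  (b) Q = 2.265  (c) BW = 8038 Hz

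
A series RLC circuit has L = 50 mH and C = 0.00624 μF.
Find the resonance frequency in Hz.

Step 1 — Resonance condition Im(Z)=0 gives ω₀ = 1/√(LC).
Step 2 — ω₀ = 1/√(0.05·6.24e-09) = 5.661e+04 rad/s.
Step 3 — f₀ = ω₀/(2π) = 9010 Hz.

f₀ = 9010 Hz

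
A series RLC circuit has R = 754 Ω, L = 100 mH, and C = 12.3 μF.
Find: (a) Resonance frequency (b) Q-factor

Step 1 — Resonance condition Im(Z)=0 gives ω₀ = 1/√(LC).
Step 2 — ω₀ = 1/√(0.1·1.23e-05) = 901.7 rad/s.
Step 3 — f₀ = ω₀/(2π) = 143.5 Hz.
Step 4 — Series Q: Q = ω₀L/R = 901.7·0.1/754 = 0.1196.

(a) f₀ = 143.5 Hz  (b) Q = 0.1196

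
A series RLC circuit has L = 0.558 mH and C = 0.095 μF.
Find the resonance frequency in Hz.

Step 1 — Resonance condition Im(Z)=0 gives ω₀ = 1/√(LC).
Step 2 — ω₀ = 1/√(0.000558·9.5e-08) = 1.373e+05 rad/s.
Step 3 — f₀ = ω₀/(2π) = 2.186e+04 Hz.

f₀ = 2.186e+04 Hz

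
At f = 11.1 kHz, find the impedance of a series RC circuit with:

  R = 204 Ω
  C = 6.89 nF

Step 1 — Angular frequency: ω = 2π·f = 2π·1.11e+04 = 6.974e+04 rad/s.
Step 2 — Component impedances:
  R: Z = R = 204 Ω
  C: Z = 1/(jωC) = -j/(ω·C) = 0 - j2081 Ω
Step 3 — Series combination: Z_total = R + C = 204 - j2081 Ω = 2091∠-84.4° Ω.

Z = 204 - j2081 Ω = 2091∠-84.4° Ω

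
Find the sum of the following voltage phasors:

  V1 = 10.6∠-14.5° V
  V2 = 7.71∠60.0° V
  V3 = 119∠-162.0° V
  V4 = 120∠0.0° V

Step 1 — Convert each phasor to rectangular form:
  V1 = 10.6·(cos(-14.5°) + j·sin(-14.5°)) = 10.26 - j2.654 V
  V2 = 7.71·(cos(60.0°) + j·sin(60.0°)) = 3.855 + j6.677 V
  V3 = 119·(cos(-162.0°) + j·sin(-162.0°)) = -113.2 - j36.77 V
  V4 = 120·(cos(0.0°) + j·sin(0.0°)) = 120 V
Step 2 — Sum components: V_total = 20.94 - j32.75 V.
Step 3 — Convert to polar: |V_total| = 38.87 V, ∠V_total = -57.4°.

V_total = 38.87∠-57.4° V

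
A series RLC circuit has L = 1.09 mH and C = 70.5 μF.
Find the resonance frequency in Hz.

Step 1 — Resonance condition Im(Z)=0 gives ω₀ = 1/√(LC).
Step 2 — ω₀ = 1/√(0.00109·7.05e-05) = 3607 rad/s.
Step 3 — f₀ = ω₀/(2π) = 574.1 Hz.

f₀ = 574.1 Hz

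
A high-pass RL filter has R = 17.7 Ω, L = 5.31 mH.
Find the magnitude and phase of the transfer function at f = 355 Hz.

Step 1 — Angular frequency: ω = 2π·355 = 2231 rad/s.
Step 2 — Transfer function: H(jω) = jωL/(R + jωL).
Step 3 — Numerator jωL = j·11.84; denominator R + jωL = 17.7 + j11.84.
Step 4 — H = 0.3093 + j0.4622.
Step 5 — Magnitude: |H| = 0.5561 (-5.1 dB); phase: φ = 56.2°.

|H| = 0.5561 (-5.1 dB), φ = 56.2°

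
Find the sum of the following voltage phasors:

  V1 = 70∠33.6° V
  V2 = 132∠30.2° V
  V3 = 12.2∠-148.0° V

Step 1 — Convert each phasor to rectangular form:
  V1 = 70·(cos(33.6°) + j·sin(33.6°)) = 58.3 + j38.74 V
  V2 = 132·(cos(30.2°) + j·sin(30.2°)) = 114.1 + j66.4 V
  V3 = 12.2·(cos(-148.0°) + j·sin(-148.0°)) = -10.35 - j6.465 V
Step 2 — Sum components: V_total = 162 + j98.67 V.
Step 3 — Convert to polar: |V_total| = 189.7 V, ∠V_total = 31.3°.

V_total = 189.7∠31.3° V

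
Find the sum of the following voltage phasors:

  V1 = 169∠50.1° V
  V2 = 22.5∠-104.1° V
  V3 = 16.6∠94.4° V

Step 1 — Convert each phasor to rectangular form:
  V1 = 169·(cos(50.1°) + j·sin(50.1°)) = 108.4 + j129.7 V
  V2 = 22.5·(cos(-104.1°) + j·sin(-104.1°)) = -5.481 - j21.82 V
  V3 = 16.6·(cos(94.4°) + j·sin(94.4°)) = -1.274 + j16.55 V
Step 2 — Sum components: V_total = 101.7 + j124.4 V.
Step 3 — Convert to polar: |V_total| = 160.6 V, ∠V_total = 50.7°.

V_total = 160.6∠50.7° V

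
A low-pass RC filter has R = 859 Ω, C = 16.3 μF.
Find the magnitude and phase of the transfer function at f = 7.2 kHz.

Step 1 — Angular frequency: ω = 2π·7200 = 4.524e+04 rad/s.
Step 2 — Transfer function: H(jω) = 1/(1 + jωRC).
Step 3 — Denominator: 1 + jωRC = 1 + j·4.524e+04·859·1.63e-05 = 1 + j633.4.
Step 4 — H = 2.492e-06 - j0.001579.
Step 5 — Magnitude: |H| = 0.001579 (-56.0 dB); phase: φ = -89.9°.

|H| = 0.001579 (-56.0 dB), φ = -89.9°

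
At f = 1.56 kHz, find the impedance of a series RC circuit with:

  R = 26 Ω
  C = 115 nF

Step 1 — Angular frequency: ω = 2π·f = 2π·1560 = 9802 rad/s.
Step 2 — Component impedances:
  R: Z = R = 26 Ω
  C: Z = 1/(jωC) = -j/(ω·C) = 0 - j887.2 Ω
Step 3 — Series combination: Z_total = R + C = 26 - j887.2 Ω = 887.5∠-88.3° Ω.

Z = 26 - j887.2 Ω = 887.5∠-88.3° Ω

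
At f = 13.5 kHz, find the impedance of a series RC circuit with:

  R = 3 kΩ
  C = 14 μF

Step 1 — Angular frequency: ω = 2π·f = 2π·1.35e+04 = 8.482e+04 rad/s.
Step 2 — Component impedances:
  R: Z = R = 3000 Ω
  C: Z = 1/(jωC) = -j/(ω·C) = 0 - j0.8421 Ω
Step 3 — Series combination: Z_total = R + C = 3000 - j0.8421 Ω = 3000∠-0.0° Ω.

Z = 3000 - j0.8421 Ω = 3000∠-0.0° Ω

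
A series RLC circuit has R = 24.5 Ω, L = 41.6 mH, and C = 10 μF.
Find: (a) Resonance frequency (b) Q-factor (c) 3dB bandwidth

Step 1 — Resonance condition Im(Z)=0 gives ω₀ = 1/√(LC).
Step 2 — ω₀ = 1/√(0.0416·1e-05) = 1550 rad/s.
Step 3 — f₀ = ω₀/(2π) = 246.8 Hz.
Step 4 — Series Q: Q = ω₀L/R = 1550·0.0416/24.5 = 2.633.
Step 5 — 3dB bandwidth: Δω = ω₀/Q = 588.9 rad/s; BW = Δω/(2π) = 93.73 Hz.

(a) f₀ = 246.8 Hz  (b) Q = 2.633  (c) BW = 93.73 Hz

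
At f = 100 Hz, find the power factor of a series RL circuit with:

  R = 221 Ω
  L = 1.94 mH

Step 1 — Angular frequency: ω = 2π·f = 2π·100 = 628.3 rad/s.
Step 2 — Component impedances:
  R: Z = R = 221 Ω
  L: Z = jωL = j·628.3·0.00194 = 0 + j1.219 Ω
Step 3 — Series combination: Z_total = R + L = 221 + j1.219 Ω = 221∠0.3° Ω.
Step 4 — Power factor: PF = cos(φ) = Re(Z)/|Z| = 221/221 = 1.
Step 5 — Type: Im(Z) = 1.219 ⇒ lagging (phase φ = 0.3°).

PF = 1 (lagging, φ = 0.3°)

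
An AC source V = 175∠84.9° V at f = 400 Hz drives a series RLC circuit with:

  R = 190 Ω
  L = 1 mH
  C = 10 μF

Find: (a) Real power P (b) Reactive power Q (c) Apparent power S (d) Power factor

Step 1 — Angular frequency: ω = 2π·f = 2π·400 = 2513 rad/s.
Step 2 — Component impedances:
  R: Z = R = 190 Ω
  L: Z = jωL = j·2513·0.001 = 0 + j2.513 Ω
  C: Z = 1/(jωC) = -j/(ω·C) = 0 - j39.79 Ω
Step 3 — Series combination: Z_total = R + L + C = 190 - j37.28 Ω = 193.6∠-11.1° Ω.
Step 4 — Source phasor: V = 175∠84.9° V = 15.56 + j174.3 V.
Step 5 — Current: I = V / Z = -0.09447 + j0.8989 A = 0.9038∠96.0° A.
Step 6 — Complex power: S = V·I* = 155.2 - j30.45 VA.
Step 7 — Real power: P = Re(S) = 155.2 W.
Step 8 — Reactive power: Q = Im(S) = -30.45 VAR.
Step 9 — Apparent power: |S| = 158.2 VA.
Step 10 — Power factor: PF = P/|S| = 0.9813 (leading).

(a) P = 155.2 W  (b) Q = -30.45 VAR  (c) S = 158.2 VA  (d) PF = 0.9813 (leading)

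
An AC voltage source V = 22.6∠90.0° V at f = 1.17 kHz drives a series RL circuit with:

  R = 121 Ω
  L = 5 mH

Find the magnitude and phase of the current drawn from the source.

Step 1 — Angular frequency: ω = 2π·f = 2π·1170 = 7351 rad/s.
Step 2 — Component impedances:
  R: Z = R = 121 Ω
  L: Z = jωL = j·7351·0.005 = 0 + j36.76 Ω
Step 3 — Series combination: Z_total = R + L = 121 + j36.76 Ω = 126.5∠16.9° Ω.
Step 4 — Source phasor: V = 22.6∠90.0° V = 0 + j22.6 V.
Step 5 — Ohm's law: I = V / Z_total = (0 + j22.6) / (121 + j36.76) = 0.05194 + j0.171 A.
Step 6 — Convert to polar: |I| = 0.1787 A, ∠I = 73.1°.

I = 0.1787∠73.1° A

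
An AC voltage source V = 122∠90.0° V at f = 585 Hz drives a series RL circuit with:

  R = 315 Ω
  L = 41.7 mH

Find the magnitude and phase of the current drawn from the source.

Step 1 — Angular frequency: ω = 2π·f = 2π·585 = 3676 rad/s.
Step 2 — Component impedances:
  R: Z = R = 315 Ω
  L: Z = jωL = j·3676·0.0417 = 0 + j153.3 Ω
Step 3 — Series combination: Z_total = R + L = 315 + j153.3 Ω = 350.3∠25.9° Ω.
Step 4 — Source phasor: V = 122∠90.0° V = 0 + j122 V.
Step 5 — Ohm's law: I = V / Z_total = (0 + j122) / (315 + j153.3) = 0.1524 + j0.3132 A.
Step 6 — Convert to polar: |I| = 0.3483 A, ∠I = 64.1°.

I = 0.3483∠64.1° A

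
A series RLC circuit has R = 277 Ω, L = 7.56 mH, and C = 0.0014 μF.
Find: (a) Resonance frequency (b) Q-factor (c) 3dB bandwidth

Step 1 — Resonance condition Im(Z)=0 gives ω₀ = 1/√(LC).
Step 2 — ω₀ = 1/√(0.00756·1.4e-09) = 3.074e+05 rad/s.
Step 3 — f₀ = ω₀/(2π) = 4.892e+04 Hz.
Step 4 — Series Q: Q = ω₀L/R = 3.074e+05·0.00756/277 = 8.389.
Step 5 — 3dB bandwidth: Δω = ω₀/Q = 3.664e+04 rad/s; BW = Δω/(2π) = 5831 Hz.

(a) f₀ = 4.892e+04 Hz  (b) Q = 8.389  (c) BW = 5831 Hz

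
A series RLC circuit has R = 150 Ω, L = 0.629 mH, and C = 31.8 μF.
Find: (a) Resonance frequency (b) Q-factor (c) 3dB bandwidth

Step 1 — Resonance: ω₀ = 1/√(LC) = 1/√(0.000629·3.18e-05) = 7071 rad/s.
Step 2 — f₀ = ω₀/(2π) = 1125 Hz.
Step 3 — Series Q: Q = ω₀L/R = 7071·0.000629/150 = 0.02965.
Step 4 — Bandwidth: Δω = ω₀/Q = 2.385e+05 rad/s; BW = Δω/(2π) = 3.795e+04 Hz.

(a) f₀ = 1125 Hz  (b) Q = 0.02965  (c) BW = 3.795e+04 Hz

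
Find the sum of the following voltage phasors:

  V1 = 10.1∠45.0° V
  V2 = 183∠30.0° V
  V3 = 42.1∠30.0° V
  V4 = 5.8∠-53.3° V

Step 1 — Convert each phasor to rectangular form:
  V1 = 10.1·(cos(45.0°) + j·sin(45.0°)) = 7.142 + j7.142 V
  V2 = 183·(cos(30.0°) + j·sin(30.0°)) = 158.5 + j91.5 V
  V3 = 42.1·(cos(30.0°) + j·sin(30.0°)) = 36.46 + j21.05 V
  V4 = 5.8·(cos(-53.3°) + j·sin(-53.3°)) = 3.466 - j4.65 V
Step 2 — Sum components: V_total = 205.6 + j115 V.
Step 3 — Convert to polar: |V_total| = 235.6 V, ∠V_total = 29.2°.

V_total = 235.6∠29.2° V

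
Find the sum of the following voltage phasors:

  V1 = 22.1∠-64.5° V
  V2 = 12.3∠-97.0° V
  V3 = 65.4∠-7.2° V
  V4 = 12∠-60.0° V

Step 1 — Convert each phasor to rectangular form:
  V1 = 22.1·(cos(-64.5°) + j·sin(-64.5°)) = 9.514 - j19.95 V
  V2 = 12.3·(cos(-97.0°) + j·sin(-97.0°)) = -1.499 - j12.21 V
  V3 = 65.4·(cos(-7.2°) + j·sin(-7.2°)) = 64.88 - j8.197 V
  V4 = 12·(cos(-60.0°) + j·sin(-60.0°)) = 6 - j10.39 V
Step 2 — Sum components: V_total = 78.9 - j50.74 V.
Step 3 — Convert to polar: |V_total| = 93.81 V, ∠V_total = -32.7°.

V_total = 93.81∠-32.7° V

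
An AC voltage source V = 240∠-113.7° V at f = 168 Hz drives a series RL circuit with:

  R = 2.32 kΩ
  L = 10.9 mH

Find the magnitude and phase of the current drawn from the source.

Step 1 — Angular frequency: ω = 2π·f = 2π·168 = 1056 rad/s.
Step 2 — Component impedances:
  R: Z = R = 2320 Ω
  L: Z = jωL = j·1056·0.0109 = 0 + j11.51 Ω
Step 3 — Series combination: Z_total = R + L = 2320 + j11.51 Ω = 2320∠0.3° Ω.
Step 4 — Source phasor: V = 240∠-113.7° V = -96.47 - j219.8 V.
Step 5 — Ohm's law: I = V / Z_total = (-96.47 - j219.8) / (2320 + j11.51) = -0.04205 - j0.09452 A.
Step 6 — Convert to polar: |I| = 0.1034 A, ∠I = -114.0°.

I = 0.1034∠-114.0° A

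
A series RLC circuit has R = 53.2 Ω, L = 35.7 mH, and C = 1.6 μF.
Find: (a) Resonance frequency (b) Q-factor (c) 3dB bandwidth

Step 1 — Resonance condition Im(Z)=0 gives ω₀ = 1/√(LC).
Step 2 — ω₀ = 1/√(0.0357·1.6e-06) = 4184 rad/s.
Step 3 — f₀ = ω₀/(2π) = 665.9 Hz.
Step 4 — Series Q: Q = ω₀L/R = 4184·0.0357/53.2 = 2.808.
Step 5 — 3dB bandwidth: Δω = ω₀/Q = 1490 rad/s; BW = Δω/(2π) = 237.2 Hz.

(a) f₀ = 665.9 Hz  (b) Q = 2.808  (c) BW = 237.2 Hz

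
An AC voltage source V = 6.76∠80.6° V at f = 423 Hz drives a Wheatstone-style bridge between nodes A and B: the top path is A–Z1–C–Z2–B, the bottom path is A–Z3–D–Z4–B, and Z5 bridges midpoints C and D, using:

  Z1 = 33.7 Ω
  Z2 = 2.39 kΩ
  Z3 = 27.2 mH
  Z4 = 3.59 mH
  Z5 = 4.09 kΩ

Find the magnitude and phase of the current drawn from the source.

Step 1 — Angular frequency: ω = 2π·f = 2π·423 = 2658 rad/s.
Step 2 — Component impedances:
  Z1: Z = R = 33.7 Ω
  Z2: Z = R = 2390 Ω
  Z3: Z = jωL = j·2658·0.0272 = 0 + j72.29 Ω
  Z4: Z = jωL = j·2658·0.00359 = 0 + j9.541 Ω
  Z5: Z = R = 4090 Ω
Step 3 — Bridge requires nodal analysis (the Z5 bridge couples midpoints C and D, so the two paths cannot be reduced to a simple series/parallel combination). Setting node B to ground and injecting 1 A at node A, the 3-node admittance system at A, C, D solves to V_A = Z_AB = 3.981 + j81.64 Ω = 81.73∠87.2° Ω.
Step 4 — Source phasor: V = 6.76∠80.6° V = 1.104 + j6.669 V.
Step 5 — Ohm's law: I = V / Z_total = (1.104 + j6.669) / (3.981 + j81.64) = 0.08216 - j0.009518 A.
Step 6 — Convert to polar: |I| = 0.08271 A, ∠I = -6.6°.

I = 0.08271∠-6.6° A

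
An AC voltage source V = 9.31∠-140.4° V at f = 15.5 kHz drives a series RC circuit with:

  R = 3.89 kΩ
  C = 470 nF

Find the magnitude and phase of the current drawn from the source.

Step 1 — Angular frequency: ω = 2π·f = 2π·1.55e+04 = 9.739e+04 rad/s.
Step 2 — Component impedances:
  R: Z = R = 3890 Ω
  C: Z = 1/(jωC) = -j/(ω·C) = 0 - j21.85 Ω
Step 3 — Series combination: Z_total = R + C = 3890 - j21.85 Ω = 3890∠-0.3° Ω.
Step 4 — Source phasor: V = 9.31∠-140.4° V = -7.173 - j5.934 V.
Step 5 — Ohm's law: I = V / Z_total = (-7.173 - j5.934) / (3890 - j21.85) = -0.001835 - j0.001536 A.
Step 6 — Convert to polar: |I| = 0.002393 A, ∠I = -140.1°.

I = 0.002393∠-140.1° A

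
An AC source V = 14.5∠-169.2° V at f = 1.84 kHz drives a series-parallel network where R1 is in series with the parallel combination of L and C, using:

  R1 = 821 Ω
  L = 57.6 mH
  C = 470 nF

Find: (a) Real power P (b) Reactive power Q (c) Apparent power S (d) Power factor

Step 1 — Angular frequency: ω = 2π·f = 2π·1840 = 1.156e+04 rad/s.
Step 2 — Component impedances:
  R1: Z = R = 821 Ω
  L: Z = jωL = j·1.156e+04·0.0576 = 0 + j665.9 Ω
  C: Z = 1/(jωC) = -j/(ω·C) = 0 - j184 Ω
Step 3 — Parallel branch: L || C = 1/(1/L + 1/C) = 0 - j254.3 Ω.
Step 4 — Series with R1: Z_total = R1 + (L || C) = 821 - j254.3 Ω = 859.5∠-17.2° Ω.
Step 5 — Source phasor: V = 14.5∠-169.2° V = -14.24 - j2.717 V.
Step 6 — Current: I = V / Z = -0.01489 - j0.007923 A = 0.01687∠-152.0° A.
Step 7 — Complex power: S = V·I* = 0.2337 - j0.07238 VA.
Step 8 — Real power: P = Re(S) = 0.2337 W.
Step 9 — Reactive power: Q = Im(S) = -0.07238 VAR.
Step 10 — Apparent power: |S| = 0.2446 VA.
Step 11 — Power factor: PF = P/|S| = 0.9552 (leading).

(a) P = 0.2337 W  (b) Q = -0.07238 VAR  (c) S = 0.2446 VA  (d) PF = 0.9552 (leading)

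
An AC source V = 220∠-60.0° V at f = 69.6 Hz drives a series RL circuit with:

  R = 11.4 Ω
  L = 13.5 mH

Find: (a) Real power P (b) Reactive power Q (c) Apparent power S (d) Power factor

Step 1 — Angular frequency: ω = 2π·f = 2π·69.6 = 437.3 rad/s.
Step 2 — Component impedances:
  R: Z = R = 11.4 Ω
  L: Z = jωL = j·437.3·0.0135 = 0 + j5.904 Ω
Step 3 — Series combination: Z_total = R + L = 11.4 + j5.904 Ω = 12.84∠27.4° Ω.
Step 4 — Source phasor: V = 220∠-60.0° V = 110 - j190.5 V.
Step 5 — Current: I = V / Z = 0.7839 - j17.12 A = 17.14∠-87.4° A.
Step 6 — Complex power: S = V·I* = 3348 + j1734 VA.
Step 7 — Real power: P = Re(S) = 3348 W.
Step 8 — Reactive power: Q = Im(S) = 1734 VAR.
Step 9 — Apparent power: |S| = 3770 VA.
Step 10 — Power factor: PF = P/|S| = 0.888 (lagging).

(a) P = 3348 W  (b) Q = 1734 VAR  (c) S = 3770 VA  (d) PF = 0.888 (lagging)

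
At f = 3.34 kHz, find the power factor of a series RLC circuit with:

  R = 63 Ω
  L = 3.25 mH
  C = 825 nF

Step 1 — Angular frequency: ω = 2π·f = 2π·3340 = 2.099e+04 rad/s.
Step 2 — Component impedances:
  R: Z = R = 63 Ω
  L: Z = jωL = j·2.099e+04·0.00325 = 0 + j68.2 Ω
  C: Z = 1/(jωC) = -j/(ω·C) = 0 - j57.76 Ω
Step 3 — Series combination: Z_total = R + L + C = 63 + j10.44 Ω = 63.86∠9.4° Ω.
Step 4 — Power factor: PF = cos(φ) = Re(Z)/|Z| = 63/63.86 = 0.9865.
Step 5 — Type: Im(Z) = 10.44 ⇒ lagging (phase φ = 9.4°).

PF = 0.9865 (lagging, φ = 9.4°)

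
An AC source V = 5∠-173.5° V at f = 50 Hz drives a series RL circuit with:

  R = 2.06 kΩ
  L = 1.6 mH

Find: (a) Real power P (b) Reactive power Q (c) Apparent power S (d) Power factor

Step 1 — Angular frequency: ω = 2π·f = 2π·50 = 314.2 rad/s.
Step 2 — Component impedances:
  R: Z = R = 2060 Ω
  L: Z = jωL = j·314.2·0.0016 = 0 + j0.5027 Ω
Step 3 — Series combination: Z_total = R + L = 2060 + j0.5027 Ω = 2060∠0.0° Ω.
Step 4 — Source phasor: V = 5∠-173.5° V = -4.968 - j0.566 V.
Step 5 — Current: I = V / Z = -0.002412 - j0.0002742 A = 0.002427∠-173.5° A.
Step 6 — Complex power: S = V·I* = 0.01214 + j2.961e-06 VA.
Step 7 — Real power: P = Re(S) = 0.01214 W.
Step 8 — Reactive power: Q = Im(S) = 2.961e-06 VAR.
Step 9 — Apparent power: |S| = 0.01214 VA.
Step 10 — Power factor: PF = P/|S| = 1 (lagging).

(a) P = 0.01214 W  (b) Q = 2.961e-06 VAR  (c) S = 0.01214 VA  (d) PF = 1 (lagging)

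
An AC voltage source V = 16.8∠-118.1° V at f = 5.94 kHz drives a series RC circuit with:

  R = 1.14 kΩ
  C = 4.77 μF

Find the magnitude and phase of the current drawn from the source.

Step 1 — Angular frequency: ω = 2π·f = 2π·5940 = 3.732e+04 rad/s.
Step 2 — Component impedances:
  R: Z = R = 1140 Ω
  C: Z = 1/(jωC) = -j/(ω·C) = 0 - j5.617 Ω
Step 3 — Series combination: Z_total = R + C = 1140 - j5.617 Ω = 1140∠-0.3° Ω.
Step 4 — Source phasor: V = 16.8∠-118.1° V = -7.913 - j14.82 V.
Step 5 — Ohm's law: I = V / Z_total = (-7.913 - j14.82) / (1140 - j5.617) = -0.006877 - j0.01303 A.
Step 6 — Convert to polar: |I| = 0.01474 A, ∠I = -117.8°.

I = 0.01474∠-117.8° A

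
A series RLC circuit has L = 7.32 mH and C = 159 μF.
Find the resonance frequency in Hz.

Step 1 — Resonance condition Im(Z)=0 gives ω₀ = 1/√(LC).
Step 2 — ω₀ = 1/√(0.00732·0.000159) = 926.9 rad/s.
Step 3 — f₀ = ω₀/(2π) = 147.5 Hz.

f₀ = 147.5 Hz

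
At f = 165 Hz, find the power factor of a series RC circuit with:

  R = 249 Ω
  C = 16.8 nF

Step 1 — Angular frequency: ω = 2π·f = 2π·165 = 1037 rad/s.
Step 2 — Component impedances:
  R: Z = R = 249 Ω
  C: Z = 1/(jωC) = -j/(ω·C) = 0 - j5.742e+04 Ω
Step 3 — Series combination: Z_total = R + C = 249 - j5.742e+04 Ω = 5.742e+04∠-89.8° Ω.
Step 4 — Power factor: PF = cos(φ) = Re(Z)/|Z| = 249/57416 = 0.004337.
Step 5 — Type: Im(Z) = -5.742e+04 ⇒ leading (phase φ = -89.8°).

PF = 0.004337 (leading, φ = -89.8°)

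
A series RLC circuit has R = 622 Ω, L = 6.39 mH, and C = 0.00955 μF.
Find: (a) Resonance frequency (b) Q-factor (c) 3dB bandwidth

Step 1 — Resonance condition Im(Z)=0 gives ω₀ = 1/√(LC).
Step 2 — ω₀ = 1/√(0.00639·9.55e-09) = 1.28e+05 rad/s.
Step 3 — f₀ = ω₀/(2π) = 2.037e+04 Hz.
Step 4 — Series Q: Q = ω₀L/R = 1.28e+05·0.00639/622 = 1.315.
Step 5 — 3dB bandwidth: Δω = ω₀/Q = 9.734e+04 rad/s; BW = Δω/(2π) = 1.549e+04 Hz.

(a) f₀ = 2.037e+04 Hz  (b) Q = 1.315  (c) BW = 1.549e+04 Hz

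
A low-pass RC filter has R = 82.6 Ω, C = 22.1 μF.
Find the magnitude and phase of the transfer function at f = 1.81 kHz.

Step 1 — Angular frequency: ω = 2π·1810 = 1.137e+04 rad/s.
Step 2 — Transfer function: H(jω) = 1/(1 + jωRC).
Step 3 — Denominator: 1 + jωRC = 1 + j·1.137e+04·82.6·2.21e-05 = 1 + j20.76.
Step 4 — H = 0.002315 - j0.04806.
Step 5 — Magnitude: |H| = 0.04811 (-26.4 dB); phase: φ = -87.2°.

|H| = 0.04811 (-26.4 dB), φ = -87.2°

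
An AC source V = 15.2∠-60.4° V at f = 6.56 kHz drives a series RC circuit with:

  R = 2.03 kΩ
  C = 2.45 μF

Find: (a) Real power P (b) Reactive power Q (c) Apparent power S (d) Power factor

Step 1 — Angular frequency: ω = 2π·f = 2π·6560 = 4.122e+04 rad/s.
Step 2 — Component impedances:
  R: Z = R = 2030 Ω
  C: Z = 1/(jωC) = -j/(ω·C) = 0 - j9.903 Ω
Step 3 — Series combination: Z_total = R + C = 2030 - j9.903 Ω = 2030∠-0.3° Ω.
Step 4 — Source phasor: V = 15.2∠-60.4° V = 7.508 - j13.22 V.
Step 5 — Current: I = V / Z = 0.00373 - j0.006492 A = 0.007488∠-60.1° A.
Step 6 — Complex power: S = V·I* = 0.1138 - j0.0005552 VA.
Step 7 — Real power: P = Re(S) = 0.1138 W.
Step 8 — Reactive power: Q = Im(S) = -0.0005552 VAR.
Step 9 — Apparent power: |S| = 0.1138 VA.
Step 10 — Power factor: PF = P/|S| = 1 (leading).

(a) P = 0.1138 W  (b) Q = -0.0005552 VAR  (c) S = 0.1138 VA  (d) PF = 1 (leading)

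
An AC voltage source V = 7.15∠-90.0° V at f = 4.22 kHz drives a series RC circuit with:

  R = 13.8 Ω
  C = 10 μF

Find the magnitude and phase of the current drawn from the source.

Step 1 — Angular frequency: ω = 2π·f = 2π·4220 = 2.652e+04 rad/s.
Step 2 — Component impedances:
  R: Z = R = 13.8 Ω
  C: Z = 1/(jωC) = -j/(ω·C) = 0 - j3.771 Ω
Step 3 — Series combination: Z_total = R + C = 13.8 - j3.771 Ω = 14.31∠-15.3° Ω.
Step 4 — Source phasor: V = 7.15∠-90.0° V = 0 - j7.15 V.
Step 5 — Ohm's law: I = V / Z_total = (0 - j7.15) / (13.8 - j3.771) = 0.1318 - j0.4821 A.
Step 6 — Convert to polar: |I| = 0.4998 A, ∠I = -74.7°.

I = 0.4998∠-74.7° A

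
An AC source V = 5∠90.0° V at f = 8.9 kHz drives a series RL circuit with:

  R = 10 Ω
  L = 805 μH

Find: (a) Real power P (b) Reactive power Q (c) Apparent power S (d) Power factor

Step 1 — Angular frequency: ω = 2π·f = 2π·8900 = 5.592e+04 rad/s.
Step 2 — Component impedances:
  R: Z = R = 10 Ω
  L: Z = jωL = j·5.592e+04·0.000805 = 0 + j45.02 Ω
Step 3 — Series combination: Z_total = R + L = 10 + j45.02 Ω = 46.11∠77.5° Ω.
Step 4 — Source phasor: V = 5∠90.0° V = 0 + j5 V.
Step 5 — Current: I = V / Z = 0.1058 + j0.02351 A = 0.1084∠12.5° A.
Step 6 — Complex power: S = V·I* = 0.1176 + j0.5292 VA.
Step 7 — Real power: P = Re(S) = 0.1176 W.
Step 8 — Reactive power: Q = Im(S) = 0.5292 VAR.
Step 9 — Apparent power: |S| = 0.5421 VA.
Step 10 — Power factor: PF = P/|S| = 0.2169 (lagging).

(a) P = 0.1176 W  (b) Q = 0.5292 VAR  (c) S = 0.5421 VA  (d) PF = 0.2169 (lagging)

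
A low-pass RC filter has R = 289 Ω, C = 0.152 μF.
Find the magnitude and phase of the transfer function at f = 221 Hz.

Step 1 — Angular frequency: ω = 2π·221 = 1389 rad/s.
Step 2 — Transfer function: H(jω) = 1/(1 + jωRC).
Step 3 — Denominator: 1 + jωRC = 1 + j·1389·289·1.52e-07 = 1 + j0.061.
Step 4 — H = 0.9963 - j0.06077.
Step 5 — Magnitude: |H| = 0.9981 (-0.0 dB); phase: φ = -3.5°.

|H| = 0.9981 (-0.0 dB), φ = -3.5°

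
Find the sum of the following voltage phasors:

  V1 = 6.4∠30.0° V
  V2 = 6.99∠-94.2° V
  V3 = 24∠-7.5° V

Step 1 — Convert each phasor to rectangular form:
  V1 = 6.4·(cos(30.0°) + j·sin(30.0°)) = 5.543 + j3.2 V
  V2 = 6.99·(cos(-94.2°) + j·sin(-94.2°)) = -0.5119 - j6.971 V
  V3 = 24·(cos(-7.5°) + j·sin(-7.5°)) = 23.79 - j3.133 V
Step 2 — Sum components: V_total = 28.83 - j6.904 V.
Step 3 — Convert to polar: |V_total| = 29.64 V, ∠V_total = -13.5°.

V_total = 29.64∠-13.5° V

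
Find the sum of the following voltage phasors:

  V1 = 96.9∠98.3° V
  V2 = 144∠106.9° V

Step 1 — Convert each phasor to rectangular form:
  V1 = 96.9·(cos(98.3°) + j·sin(98.3°)) = -13.99 + j95.89 V
  V2 = 144·(cos(106.9°) + j·sin(106.9°)) = -41.86 + j137.8 V
Step 2 — Sum components: V_total = -55.85 + j233.7 V.
Step 3 — Convert to polar: |V_total| = 240.2 V, ∠V_total = 103.4°.

V_total = 240.2∠103.4° V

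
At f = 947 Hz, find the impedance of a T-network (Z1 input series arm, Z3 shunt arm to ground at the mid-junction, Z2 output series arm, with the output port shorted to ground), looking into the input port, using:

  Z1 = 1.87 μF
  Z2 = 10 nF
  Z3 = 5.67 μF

Step 1 — Angular frequency: ω = 2π·f = 2π·947 = 5950 rad/s.
Step 2 — Component impedances:
  Z1: Z = 1/(jωC) = -j/(ω·C) = 0 - j89.87 Ω
  Z2: Z = 1/(jωC) = -j/(ω·C) = 0 - j1.681e+04 Ω
  Z3: Z = 1/(jωC) = -j/(ω·C) = 0 - j29.64 Ω
Step 3 — With the output port shorted to ground, the output series arm Z2 runs from the junction to ground; the shunt arm Z3 also runs from the junction to ground. They appear in parallel: Z3 || Z2 = 0 - j29.59 Ω.
Step 4 — Series with input arm Z1: Z_in = Z1 + (Z3 || Z2) = 0 - j119.5 Ω = 119.5∠-90.0° Ω.

Z = 0 - j119.5 Ω = 119.5∠-90.0° Ω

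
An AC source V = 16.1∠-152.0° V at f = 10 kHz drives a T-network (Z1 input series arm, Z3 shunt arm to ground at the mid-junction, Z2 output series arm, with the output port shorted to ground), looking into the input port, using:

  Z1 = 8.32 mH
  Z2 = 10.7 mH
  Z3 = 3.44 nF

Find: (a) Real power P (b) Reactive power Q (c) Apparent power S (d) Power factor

Step 1 — Angular frequency: ω = 2π·f = 2π·1e+04 = 6.283e+04 rad/s.
Step 2 — Component impedances:
  Z1: Z = jωL = j·6.283e+04·0.00832 = 0 + j522.8 Ω
  Z2: Z = jωL = j·6.283e+04·0.0107 = 0 + j672.3 Ω
  Z3: Z = 1/(jωC) = -j/(ω·C) = 0 - j4627 Ω
Step 3 — With the output port shorted to ground, the output series arm Z2 runs from the junction to ground; the shunt arm Z3 also runs from the junction to ground. They appear in parallel: Z3 || Z2 = 0 + j786.6 Ω.
Step 4 — Series with input arm Z1: Z_in = Z1 + (Z3 || Z2) = 0 + j1309 Ω = 1309∠90.0° Ω.
Step 5 — Source phasor: V = 16.1∠-152.0° V = -14.22 - j7.558 V.
Step 6 — Current: I = V / Z = -0.005773 + j0.01086 A = 0.0123∠118.0° A.
Step 7 — Complex power: S = V·I* = 0 + j0.198 VA.
Step 8 — Real power: P = Re(S) = 0 W.
Step 9 — Reactive power: Q = Im(S) = 0.198 VAR.
Step 10 — Apparent power: |S| = 0.198 VA.
Step 11 — Power factor: PF = P/|S| = 0 (lagging).

(a) P = 0 W  (b) Q = 0.198 VAR  (c) S = 0.198 VA  (d) PF = 0 (lagging)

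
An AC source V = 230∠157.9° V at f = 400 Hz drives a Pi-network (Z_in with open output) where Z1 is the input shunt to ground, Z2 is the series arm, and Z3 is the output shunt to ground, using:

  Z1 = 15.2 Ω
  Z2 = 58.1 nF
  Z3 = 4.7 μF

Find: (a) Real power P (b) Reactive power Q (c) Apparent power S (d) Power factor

Step 1 — Angular frequency: ω = 2π·f = 2π·400 = 2513 rad/s.
Step 2 — Component impedances:
  Z1: Z = R = 15.2 Ω
  Z2: Z = 1/(jωC) = -j/(ω·C) = 0 - j6848 Ω
  Z3: Z = 1/(jωC) = -j/(ω·C) = 0 - j84.66 Ω
Step 3 — With open output, the series arm Z2 and the output shunt Z3 appear in series to ground: Z2 + Z3 = 0 - j6933 Ω.
Step 4 — Parallel with input shunt Z1: Z_in = Z1 || (Z2 + Z3) = 15.2 - j0.03332 Ω = 15.2∠-0.1° Ω.
Step 5 — Source phasor: V = 230∠157.9° V = -213.1 + j86.53 V.
Step 6 — Current: I = V / Z = -14.03 + j5.662 A = 15.13∠158.0° A.
Step 7 — Complex power: S = V·I* = 3480 - j7.63 VA.
Step 8 — Real power: P = Re(S) = 3480 W.
Step 9 — Reactive power: Q = Im(S) = -7.63 VAR.
Step 10 — Apparent power: |S| = 3480 VA.
Step 11 — Power factor: PF = P/|S| = 1 (leading).

(a) P = 3480 W  (b) Q = -7.63 VAR  (c) S = 3480 VA  (d) PF = 1 (leading)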